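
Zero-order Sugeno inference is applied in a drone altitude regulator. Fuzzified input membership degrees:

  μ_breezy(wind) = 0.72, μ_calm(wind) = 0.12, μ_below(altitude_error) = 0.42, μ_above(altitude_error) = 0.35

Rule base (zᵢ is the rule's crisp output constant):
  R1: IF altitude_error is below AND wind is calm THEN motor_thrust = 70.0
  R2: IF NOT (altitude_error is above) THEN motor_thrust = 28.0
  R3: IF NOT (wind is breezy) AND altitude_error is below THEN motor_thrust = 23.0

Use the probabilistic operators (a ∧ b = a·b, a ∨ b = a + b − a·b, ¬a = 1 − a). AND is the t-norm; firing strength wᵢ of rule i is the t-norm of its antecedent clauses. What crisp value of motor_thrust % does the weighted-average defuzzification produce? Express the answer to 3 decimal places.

R1 (z=70.0): below=0.42, calm=0.12; AND[a·b] → w = 0.0504
R2 (z=28.0): ¬above=1−0.35=0.65 → w = 0.6500
R3 (z=23.0): ¬breezy=1−0.72=0.28, below=0.42; AND[a·b] → w = 0.1176
Weighted average = (0.0504·70.0 + 0.6500·28.0 + 0.1176·23.0) / (0.0504 + 0.6500 + 0.1176)
  = 24.4328 / 0.8180 = 29.869

29.869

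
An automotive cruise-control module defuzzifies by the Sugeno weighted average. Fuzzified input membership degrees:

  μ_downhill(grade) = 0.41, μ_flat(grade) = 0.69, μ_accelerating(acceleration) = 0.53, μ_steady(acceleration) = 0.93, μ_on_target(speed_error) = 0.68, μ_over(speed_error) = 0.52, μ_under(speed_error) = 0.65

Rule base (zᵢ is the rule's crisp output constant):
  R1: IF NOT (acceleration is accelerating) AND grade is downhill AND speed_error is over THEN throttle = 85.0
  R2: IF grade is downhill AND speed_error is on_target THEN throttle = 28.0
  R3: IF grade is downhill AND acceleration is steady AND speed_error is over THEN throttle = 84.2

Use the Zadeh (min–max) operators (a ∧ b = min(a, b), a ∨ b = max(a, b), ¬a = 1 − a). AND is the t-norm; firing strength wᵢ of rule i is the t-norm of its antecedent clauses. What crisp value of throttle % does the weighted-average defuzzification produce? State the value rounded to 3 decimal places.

65.733

R1 (z=85.0): ¬accelerating=1−0.53=0.47, downhill=0.41, over=0.52; AND[min(a, b)] → w = 0.41
R2 (z=28.0): downhill=0.41, on_target=0.68; AND[min(a, b)] → w = 0.41
R3 (z=84.2): downhill=0.41, steady=0.93, over=0.52; AND[min(a, b)] → w = 0.41
Weighted average = (0.41·85.0 + 0.41·28.0 + 0.41·84.2) / (0.41 + 0.41 + 0.41)
  = 80.8520 / 1.2300 = 65.733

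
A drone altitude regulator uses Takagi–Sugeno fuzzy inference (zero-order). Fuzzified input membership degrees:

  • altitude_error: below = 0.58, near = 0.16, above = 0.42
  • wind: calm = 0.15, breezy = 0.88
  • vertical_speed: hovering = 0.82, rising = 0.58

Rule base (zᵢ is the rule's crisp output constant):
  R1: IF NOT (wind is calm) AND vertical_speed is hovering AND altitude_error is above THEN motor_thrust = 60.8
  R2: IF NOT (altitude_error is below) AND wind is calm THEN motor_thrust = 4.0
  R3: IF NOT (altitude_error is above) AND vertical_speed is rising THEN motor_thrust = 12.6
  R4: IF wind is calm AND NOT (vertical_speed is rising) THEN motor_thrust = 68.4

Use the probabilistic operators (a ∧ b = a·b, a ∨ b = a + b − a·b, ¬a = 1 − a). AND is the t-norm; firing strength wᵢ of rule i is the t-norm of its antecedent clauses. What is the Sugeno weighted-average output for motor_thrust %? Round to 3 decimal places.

R1 (z=60.8): ¬calm=1−0.15=0.85, hovering=0.82, above=0.42; AND[a·b] → w = 0.2927
R2 (z=4.0): ¬below=1−0.58=0.42, calm=0.15; AND[a·b] → w = 0.0630
R3 (z=12.6): ¬above=1−0.42=0.58, rising=0.58; AND[a·b] → w = 0.3364
R4 (z=68.4): calm=0.15, ¬rising=1−0.58=0.42; AND[a·b] → w = 0.0630
Weighted average = (0.2927·60.8 + 0.0630·4.0 + 0.3364·12.6 + 0.0630·68.4) / (0.2927 + 0.0630 + 0.3364 + 0.0630)
  = 26.5984 / 0.7551 = 35.223

35.223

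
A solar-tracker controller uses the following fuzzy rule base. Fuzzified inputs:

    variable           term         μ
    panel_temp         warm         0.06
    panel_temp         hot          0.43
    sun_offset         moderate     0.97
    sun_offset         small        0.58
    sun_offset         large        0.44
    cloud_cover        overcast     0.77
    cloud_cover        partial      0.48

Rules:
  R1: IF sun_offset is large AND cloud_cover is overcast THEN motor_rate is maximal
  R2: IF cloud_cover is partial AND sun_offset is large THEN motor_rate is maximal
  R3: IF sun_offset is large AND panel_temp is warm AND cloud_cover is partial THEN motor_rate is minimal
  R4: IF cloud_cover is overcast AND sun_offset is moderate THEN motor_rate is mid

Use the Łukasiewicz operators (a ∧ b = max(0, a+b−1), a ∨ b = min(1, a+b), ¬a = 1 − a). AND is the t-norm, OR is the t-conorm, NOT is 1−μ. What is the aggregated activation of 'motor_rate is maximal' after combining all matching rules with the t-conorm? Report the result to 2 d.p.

0.21

R1: large=0.44, overcast=0.77; AND[max(0, a+b−1)] → w = 0.21
R2: partial=0.48, large=0.44; AND[max(0, a+b−1)] → w = 0.00
R3: large=0.44, warm=0.06, partial=0.48; AND[max(0, a+b−1)] → w = 0.00
R4: overcast=0.77, moderate=0.97; AND[max(0, a+b−1)] → w = 0.74
Rules with consequent 'maximal': {R1, R2} → strengths 0.21, 0.00
Aggregate via t-conorm [min(1, a+b)]: 0.21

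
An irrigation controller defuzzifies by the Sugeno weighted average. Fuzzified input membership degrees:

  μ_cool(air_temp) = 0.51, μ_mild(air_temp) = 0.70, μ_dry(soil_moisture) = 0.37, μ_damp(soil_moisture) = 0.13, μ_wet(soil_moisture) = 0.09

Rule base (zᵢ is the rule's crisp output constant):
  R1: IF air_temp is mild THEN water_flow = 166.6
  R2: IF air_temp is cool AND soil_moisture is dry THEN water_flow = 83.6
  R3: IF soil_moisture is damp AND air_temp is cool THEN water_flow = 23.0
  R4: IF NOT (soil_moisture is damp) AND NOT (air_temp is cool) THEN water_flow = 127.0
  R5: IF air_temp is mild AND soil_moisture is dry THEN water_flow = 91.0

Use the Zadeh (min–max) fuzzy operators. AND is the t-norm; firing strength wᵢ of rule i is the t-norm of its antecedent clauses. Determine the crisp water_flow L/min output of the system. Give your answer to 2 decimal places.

R1 (z=166.6): mild=0.70 → w = 0.70
R2 (z=83.6): cool=0.51, dry=0.37; AND[min(a, b)] → w = 0.37
R3 (z=23.0): damp=0.13, cool=0.51; AND[min(a, b)] → w = 0.13
R4 (z=127.0): ¬damp=1−0.13=0.87, ¬cool=1−0.51=0.49; AND[min(a, b)] → w = 0.49
R5 (z=91.0): mild=0.70, dry=0.37; AND[min(a, b)] → w = 0.37
Weighted average = (0.70·166.6 + 0.37·83.6 + 0.13·23.0 + 0.49·127.0 + 0.37·91.0) / (0.70 + 0.37 + 0.13 + 0.49 + 0.37)
  = 246.4420 / 2.0600 = 119.63

119.63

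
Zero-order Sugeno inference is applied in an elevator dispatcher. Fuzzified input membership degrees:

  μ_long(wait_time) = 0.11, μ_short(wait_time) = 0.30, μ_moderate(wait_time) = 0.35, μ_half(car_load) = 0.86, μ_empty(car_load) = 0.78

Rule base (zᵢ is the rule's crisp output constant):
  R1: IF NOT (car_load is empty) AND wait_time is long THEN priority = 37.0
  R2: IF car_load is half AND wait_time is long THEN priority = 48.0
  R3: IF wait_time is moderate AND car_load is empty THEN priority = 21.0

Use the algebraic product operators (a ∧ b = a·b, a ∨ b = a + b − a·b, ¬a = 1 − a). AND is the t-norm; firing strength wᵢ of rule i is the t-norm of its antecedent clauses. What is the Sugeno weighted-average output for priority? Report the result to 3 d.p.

28.507

R1 (z=37.0): ¬empty=1−0.78=0.22, long=0.11; AND[a·b] → w = 0.0242
R2 (z=48.0): half=0.86, long=0.11; AND[a·b] → w = 0.0946
R3 (z=21.0): moderate=0.35, empty=0.78; AND[a·b] → w = 0.2730
Weighted average = (0.0242·37.0 + 0.0946·48.0 + 0.2730·21.0) / (0.0242 + 0.0946 + 0.2730)
  = 11.1692 / 0.3918 = 28.507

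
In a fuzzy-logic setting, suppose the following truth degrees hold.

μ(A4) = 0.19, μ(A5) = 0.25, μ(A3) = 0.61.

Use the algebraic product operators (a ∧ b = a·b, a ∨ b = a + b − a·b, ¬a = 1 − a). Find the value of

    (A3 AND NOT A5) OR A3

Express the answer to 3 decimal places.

0.788

NOT A5 = 1 − 0.2500 = 0.7500
A3 AND NOT A5 = a·b on (0.6100, 0.7500) = 0.4575
(A3 AND NOT A5) OR A3 = a + b − a·b on (0.4575, 0.6100) = 0.7884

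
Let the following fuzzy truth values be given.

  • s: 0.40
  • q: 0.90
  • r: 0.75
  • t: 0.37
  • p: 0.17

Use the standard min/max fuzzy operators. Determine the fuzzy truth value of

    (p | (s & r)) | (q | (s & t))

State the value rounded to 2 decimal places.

0.90

s & r = min(a, b) on (0.40, 0.75) = 0.40
p | (s & r) = max(a, b) on (0.17, 0.40) = 0.40
s & t = min(a, b) on (0.40, 0.37) = 0.37
q | (s & t) = max(a, b) on (0.90, 0.37) = 0.90
(p | (s & r)) | (q | (s & t)) = max(a, b) on (0.40, 0.90) = 0.90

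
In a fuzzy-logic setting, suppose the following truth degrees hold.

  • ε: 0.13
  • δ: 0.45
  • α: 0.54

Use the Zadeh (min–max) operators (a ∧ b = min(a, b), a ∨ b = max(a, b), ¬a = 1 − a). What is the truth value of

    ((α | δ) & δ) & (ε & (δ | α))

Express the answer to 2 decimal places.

α | δ = max(a, b) on (0.54, 0.45) = 0.54
(α | δ) & δ = min(a, b) on (0.54, 0.45) = 0.45
δ | α = max(a, b) on (0.45, 0.54) = 0.54
ε & (δ | α) = min(a, b) on (0.13, 0.54) = 0.13
((α | δ) & δ) & (ε & (δ | α)) = min(a, b) on (0.45, 0.13) = 0.13

0.13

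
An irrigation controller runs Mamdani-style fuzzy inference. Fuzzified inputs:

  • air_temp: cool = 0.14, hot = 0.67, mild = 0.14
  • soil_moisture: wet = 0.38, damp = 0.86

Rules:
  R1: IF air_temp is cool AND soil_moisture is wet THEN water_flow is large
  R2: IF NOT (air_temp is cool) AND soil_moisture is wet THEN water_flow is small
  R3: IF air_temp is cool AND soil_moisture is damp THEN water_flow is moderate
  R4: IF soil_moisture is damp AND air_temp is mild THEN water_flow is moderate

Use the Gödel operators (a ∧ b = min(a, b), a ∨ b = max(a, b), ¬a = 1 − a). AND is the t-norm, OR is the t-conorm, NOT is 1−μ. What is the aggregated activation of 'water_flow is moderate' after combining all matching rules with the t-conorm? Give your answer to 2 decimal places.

0.14

R1: cool=0.14, wet=0.38; AND[min(a, b)] → w = 0.14
R2: ¬cool=1−0.14=0.86, wet=0.38; AND[min(a, b)] → w = 0.38
R3: cool=0.14, damp=0.86; AND[min(a, b)] → w = 0.14
R4: damp=0.86, mild=0.14; AND[min(a, b)] → w = 0.14
Rules with consequent 'moderate': {R3, R4} → strengths 0.14, 0.14
Aggregate via t-conorm [max(a, b)]: 0.14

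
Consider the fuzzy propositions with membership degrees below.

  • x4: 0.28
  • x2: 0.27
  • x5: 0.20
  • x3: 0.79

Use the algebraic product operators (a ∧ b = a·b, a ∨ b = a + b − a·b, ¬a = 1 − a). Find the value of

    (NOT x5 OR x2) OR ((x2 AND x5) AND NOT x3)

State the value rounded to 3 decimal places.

0.856

NOT x5 = 1 − 0.2000 = 0.8000
NOT x5 OR x2 = a + b − a·b on (0.8000, 0.2700) = 0.8540
x2 AND x5 = a·b on (0.2700, 0.2000) = 0.0540
NOT x3 = 1 − 0.7900 = 0.2100
(x2 AND x5) AND NOT x3 = a·b on (0.0540, 0.2100) = 0.0113
(NOT x5 OR x2) OR ((x2 AND x5) AND NOT x3) = a + b − a·b on (0.8540, 0.0113) = 0.8557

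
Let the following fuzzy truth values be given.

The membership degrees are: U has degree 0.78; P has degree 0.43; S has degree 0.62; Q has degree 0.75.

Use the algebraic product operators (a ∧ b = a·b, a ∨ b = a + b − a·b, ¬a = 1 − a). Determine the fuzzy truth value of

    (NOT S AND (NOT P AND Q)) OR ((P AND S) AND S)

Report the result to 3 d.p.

NOT S = 1 − 0.6200 = 0.3800
NOT P = 1 − 0.4300 = 0.5700
NOT P AND Q = a·b on (0.5700, 0.7500) = 0.4275
NOT S AND (NOT P AND Q) = a·b on (0.3800, 0.4275) = 0.1625
P AND S = a·b on (0.4300, 0.6200) = 0.2666
(P AND S) AND S = a·b on (0.2666, 0.6200) = 0.1653
(NOT S AND (NOT P AND Q)) OR ((P AND S) AND S) = a + b − a·b on (0.1625, 0.1653) = 0.3009

0.301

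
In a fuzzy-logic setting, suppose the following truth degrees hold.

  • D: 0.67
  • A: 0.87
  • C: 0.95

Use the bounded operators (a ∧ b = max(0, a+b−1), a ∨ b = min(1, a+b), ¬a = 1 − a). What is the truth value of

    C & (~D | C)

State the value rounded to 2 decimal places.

~D = 1 − 0.67 = 0.33
~D | C = min(1, a+b) on (0.33, 0.95) = 1.00
C & (~D | C) = max(0, a+b−1) on (0.95, 1.00) = 0.95

0.95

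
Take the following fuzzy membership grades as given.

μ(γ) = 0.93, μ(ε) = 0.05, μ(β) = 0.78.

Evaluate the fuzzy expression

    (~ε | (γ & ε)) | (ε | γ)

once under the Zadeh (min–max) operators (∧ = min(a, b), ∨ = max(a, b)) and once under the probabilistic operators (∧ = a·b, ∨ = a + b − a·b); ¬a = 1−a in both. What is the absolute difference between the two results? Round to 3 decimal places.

Under Zadeh (min–max):
  ~ε = 1 − 0.05 = 0.95
  γ & ε = min(a, b) on (0.93, 0.05) = 0.05
  ~ε | (γ & ε) = max(a, b) on (0.95, 0.05) = 0.95
  ε | γ = max(a, b) on (0.05, 0.93) = 0.93
  (~ε | (γ & ε)) | (ε | γ) = max(a, b) on (0.95, 0.93) = 0.95
  → value = 0.9500
Under probabilistic:
  ~ε = 1 − 0.0500 = 0.9500
  γ & ε = a·b on (0.9300, 0.0500) = 0.0465
  ~ε | (γ & ε) = a + b − a·b on (0.9500, 0.0465) = 0.9523
  ε | γ = a + b − a·b on (0.0500, 0.9300) = 0.9335
  (~ε | (γ & ε)) | (ε | γ) = a + b − a·b on (0.9523, 0.9335) = 0.9968
  → value = 0.9968
|0.9500 − 0.9968| = 0.047

0.047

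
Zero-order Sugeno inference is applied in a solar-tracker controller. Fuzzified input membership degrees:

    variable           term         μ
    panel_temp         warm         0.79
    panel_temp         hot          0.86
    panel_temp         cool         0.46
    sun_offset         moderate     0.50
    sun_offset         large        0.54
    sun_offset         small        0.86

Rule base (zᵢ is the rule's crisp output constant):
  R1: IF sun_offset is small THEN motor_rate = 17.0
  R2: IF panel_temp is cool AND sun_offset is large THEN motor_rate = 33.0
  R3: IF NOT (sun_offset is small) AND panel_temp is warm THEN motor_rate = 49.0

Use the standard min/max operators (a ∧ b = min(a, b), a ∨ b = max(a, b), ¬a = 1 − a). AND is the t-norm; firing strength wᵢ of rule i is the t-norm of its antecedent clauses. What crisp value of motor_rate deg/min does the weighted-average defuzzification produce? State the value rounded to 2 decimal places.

25.11

R1 (z=17.0): small=0.86 → w = 0.86
R2 (z=33.0): cool=0.46, large=0.54; AND[min(a, b)] → w = 0.46
R3 (z=49.0): ¬small=1−0.86=0.14, warm=0.79; AND[min(a, b)] → w = 0.14
Weighted average = (0.86·17.0 + 0.46·33.0 + 0.14·49.0) / (0.86 + 0.46 + 0.14)
  = 36.6600 / 1.4600 = 25.11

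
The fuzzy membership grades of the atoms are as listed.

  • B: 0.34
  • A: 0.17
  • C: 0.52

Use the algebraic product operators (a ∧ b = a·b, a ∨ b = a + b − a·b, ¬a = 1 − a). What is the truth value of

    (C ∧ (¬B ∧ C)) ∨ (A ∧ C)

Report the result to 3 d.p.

0.251

¬B = 1 − 0.3400 = 0.6600
¬B ∧ C = a·b on (0.6600, 0.5200) = 0.3432
C ∧ (¬B ∧ C) = a·b on (0.5200, 0.3432) = 0.1785
A ∧ C = a·b on (0.1700, 0.5200) = 0.0884
(C ∧ (¬B ∧ C)) ∨ (A ∧ C) = a + b − a·b on (0.1785, 0.0884) = 0.2511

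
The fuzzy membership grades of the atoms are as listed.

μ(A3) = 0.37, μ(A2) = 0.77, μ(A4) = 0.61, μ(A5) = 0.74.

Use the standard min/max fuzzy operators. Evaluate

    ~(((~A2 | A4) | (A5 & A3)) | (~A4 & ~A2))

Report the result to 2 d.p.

~A2 = 1 − 0.77 = 0.23
~A2 | A4 = max(a, b) on (0.23, 0.61) = 0.61
A5 & A3 = min(a, b) on (0.74, 0.37) = 0.37
(~A2 | A4) | (A5 & A3) = max(a, b) on (0.61, 0.37) = 0.61
~A4 = 1 − 0.61 = 0.39
~A2 = 1 − 0.77 = 0.23
~A4 & ~A2 = min(a, b) on (0.39, 0.23) = 0.23
((~A2 | A4) | (A5 & A3)) | (~A4 & ~A2) = max(a, b) on (0.61, 0.23) = 0.61
~(((~A2 | A4) | (A5 & A3)) | (~A4 & ~A2)) = 1 − 0.61 = 0.39

0.39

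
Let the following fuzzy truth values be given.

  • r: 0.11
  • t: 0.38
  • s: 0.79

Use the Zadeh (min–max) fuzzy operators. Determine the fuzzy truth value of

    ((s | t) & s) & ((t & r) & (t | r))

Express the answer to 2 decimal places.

s | t = max(a, b) on (0.79, 0.38) = 0.79
(s | t) & s = min(a, b) on (0.79, 0.79) = 0.79
t & r = min(a, b) on (0.38, 0.11) = 0.11
t | r = max(a, b) on (0.38, 0.11) = 0.38
(t & r) & (t | r) = min(a, b) on (0.11, 0.38) = 0.11
((s | t) & s) & ((t & r) & (t | r)) = min(a, b) on (0.79, 0.11) = 0.11

0.11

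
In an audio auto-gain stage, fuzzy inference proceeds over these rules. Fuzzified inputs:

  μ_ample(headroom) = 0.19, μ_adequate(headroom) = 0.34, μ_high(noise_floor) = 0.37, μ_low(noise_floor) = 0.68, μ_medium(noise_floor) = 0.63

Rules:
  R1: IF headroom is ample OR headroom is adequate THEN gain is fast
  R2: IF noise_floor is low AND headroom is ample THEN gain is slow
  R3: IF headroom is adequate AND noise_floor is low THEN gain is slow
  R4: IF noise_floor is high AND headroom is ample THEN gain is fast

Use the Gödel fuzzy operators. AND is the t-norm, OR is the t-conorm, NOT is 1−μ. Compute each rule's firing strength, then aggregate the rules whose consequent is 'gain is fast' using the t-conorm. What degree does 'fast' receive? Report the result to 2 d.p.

0.34

R1: ample=0.19, adequate=0.34; OR[max(a, b)] → w = 0.34
R2: low=0.68, ample=0.19; AND[min(a, b)] → w = 0.19
R3: adequate=0.34, low=0.68; AND[min(a, b)] → w = 0.34
R4: high=0.37, ample=0.19; AND[min(a, b)] → w = 0.19
Rules with consequent 'fast': {R1, R4} → strengths 0.34, 0.19
Aggregate via t-conorm [max(a, b)]: 0.34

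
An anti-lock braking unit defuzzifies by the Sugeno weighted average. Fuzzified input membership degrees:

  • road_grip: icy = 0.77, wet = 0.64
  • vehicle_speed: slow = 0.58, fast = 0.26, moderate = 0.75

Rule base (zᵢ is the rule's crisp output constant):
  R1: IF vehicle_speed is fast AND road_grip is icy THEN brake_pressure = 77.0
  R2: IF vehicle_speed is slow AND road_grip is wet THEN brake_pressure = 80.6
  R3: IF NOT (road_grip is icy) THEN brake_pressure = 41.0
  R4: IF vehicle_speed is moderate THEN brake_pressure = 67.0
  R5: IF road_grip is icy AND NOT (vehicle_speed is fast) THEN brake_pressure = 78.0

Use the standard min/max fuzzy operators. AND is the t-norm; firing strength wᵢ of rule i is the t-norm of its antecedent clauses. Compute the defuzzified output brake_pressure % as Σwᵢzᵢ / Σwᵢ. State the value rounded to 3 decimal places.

R1 (z=77.0): fast=0.26, icy=0.77; AND[min(a, b)] → w = 0.26
R2 (z=80.6): slow=0.58, wet=0.64; AND[min(a, b)] → w = 0.58
R3 (z=41.0): ¬icy=1−0.77=0.23 → w = 0.23
R4 (z=67.0): moderate=0.75 → w = 0.75
R5 (z=78.0): icy=0.77, ¬fast=1−0.26=0.74; AND[min(a, b)] → w = 0.74
Weighted average = (0.26·77.0 + 0.58·80.6 + 0.23·41.0 + 0.75·67.0 + 0.74·78.0) / (0.26 + 0.58 + 0.23 + 0.75 + 0.74)
  = 184.1680 / 2.5600 = 71.941

71.941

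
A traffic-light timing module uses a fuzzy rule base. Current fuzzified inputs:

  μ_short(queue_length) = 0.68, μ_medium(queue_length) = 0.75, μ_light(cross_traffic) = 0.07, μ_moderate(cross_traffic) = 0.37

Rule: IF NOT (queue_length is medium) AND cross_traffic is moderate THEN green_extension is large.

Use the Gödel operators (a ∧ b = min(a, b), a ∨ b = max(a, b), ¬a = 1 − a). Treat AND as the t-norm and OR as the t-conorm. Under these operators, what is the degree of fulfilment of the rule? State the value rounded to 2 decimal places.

firing strength: ¬medium=1−0.75=0.25, moderate=0.37; AND[min(a, b)] → w = 0.25

0.25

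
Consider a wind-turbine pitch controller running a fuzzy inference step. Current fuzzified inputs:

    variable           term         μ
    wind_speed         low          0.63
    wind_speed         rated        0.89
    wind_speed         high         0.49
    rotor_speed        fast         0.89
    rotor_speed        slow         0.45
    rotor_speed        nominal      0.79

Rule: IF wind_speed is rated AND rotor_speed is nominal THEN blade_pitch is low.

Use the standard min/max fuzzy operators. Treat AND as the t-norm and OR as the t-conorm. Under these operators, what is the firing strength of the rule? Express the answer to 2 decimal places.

0.79

firing strength: rated=0.89, nominal=0.79; AND[min(a, b)] → w = 0.79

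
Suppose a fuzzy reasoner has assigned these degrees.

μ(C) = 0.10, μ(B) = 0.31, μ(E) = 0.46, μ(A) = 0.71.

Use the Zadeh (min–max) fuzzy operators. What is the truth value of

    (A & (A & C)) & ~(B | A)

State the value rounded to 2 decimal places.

0.10

A & C = min(a, b) on (0.71, 0.10) = 0.10
A & (A & C) = min(a, b) on (0.71, 0.10) = 0.10
B | A = max(a, b) on (0.31, 0.71) = 0.71
~(B | A) = 1 − 0.71 = 0.29
(A & (A & C)) & ~(B | A) = min(a, b) on (0.10, 0.29) = 0.10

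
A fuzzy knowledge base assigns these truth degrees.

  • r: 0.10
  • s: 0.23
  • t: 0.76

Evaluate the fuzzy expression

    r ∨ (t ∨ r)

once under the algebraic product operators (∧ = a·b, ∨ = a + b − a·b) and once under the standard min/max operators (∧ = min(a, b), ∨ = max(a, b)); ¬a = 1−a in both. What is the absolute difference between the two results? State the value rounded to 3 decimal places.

0.046

Under algebraic product:
  t ∨ r = a + b − a·b on (0.7600, 0.1000) = 0.7840
  r ∨ (t ∨ r) = a + b − a·b on (0.1000, 0.7840) = 0.8056
  → value = 0.8056
Under standard min/max:
  t ∨ r = max(a, b) on (0.76, 0.10) = 0.76
  r ∨ (t ∨ r) = max(a, b) on (0.10, 0.76) = 0.76
  → value = 0.7600
|0.8056 − 0.7600| = 0.046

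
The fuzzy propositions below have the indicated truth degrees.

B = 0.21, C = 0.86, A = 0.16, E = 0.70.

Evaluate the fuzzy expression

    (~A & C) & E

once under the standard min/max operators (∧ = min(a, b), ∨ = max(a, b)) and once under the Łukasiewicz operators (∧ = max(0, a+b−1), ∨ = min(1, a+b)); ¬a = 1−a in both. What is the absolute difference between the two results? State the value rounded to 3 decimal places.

Under standard min/max:
  ~A = 1 − 0.16 = 0.84
  ~A & C = min(a, b) on (0.84, 0.86) = 0.84
  (~A & C) & E = min(a, b) on (0.84, 0.70) = 0.70
  → value = 0.7000
Under Łukasiewicz:
  ~A = 1 − 0.16 = 0.84
  ~A & C = max(0, a+b−1) on (0.84, 0.86) = 0.70
  (~A & C) & E = max(0, a+b−1) on (0.70, 0.70) = 0.40
  → value = 0.4000
|0.7000 − 0.4000| = 0.300

0.300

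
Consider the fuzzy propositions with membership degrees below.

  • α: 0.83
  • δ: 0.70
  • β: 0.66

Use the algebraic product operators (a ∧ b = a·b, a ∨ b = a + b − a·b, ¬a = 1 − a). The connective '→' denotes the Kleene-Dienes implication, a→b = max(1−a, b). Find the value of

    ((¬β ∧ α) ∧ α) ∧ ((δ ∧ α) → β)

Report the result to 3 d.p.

0.155

¬β = 1 − 0.6600 = 0.3400
¬β ∧ α = a·b on (0.3400, 0.8300) = 0.2822
(¬β ∧ α) ∧ α = a·b on (0.2822, 0.8300) = 0.2342
δ ∧ α = a·b on (0.7000, 0.8300) = 0.5810
(δ ∧ α) → β  [Kleene-Dienes: max(1−a, b)] with a=0.5810, b=0.6600 → 0.6600
((¬β ∧ α) ∧ α) ∧ ((δ ∧ α) → β) = a·b on (0.2342, 0.6600) = 0.1546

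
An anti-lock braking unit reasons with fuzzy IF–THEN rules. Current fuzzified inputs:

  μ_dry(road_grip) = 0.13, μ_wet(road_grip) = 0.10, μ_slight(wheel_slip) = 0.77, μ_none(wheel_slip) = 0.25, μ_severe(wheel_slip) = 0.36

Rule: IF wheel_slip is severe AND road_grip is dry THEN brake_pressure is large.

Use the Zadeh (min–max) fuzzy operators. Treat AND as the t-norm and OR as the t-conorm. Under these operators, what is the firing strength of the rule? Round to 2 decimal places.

firing strength: severe=0.36, dry=0.13; AND[min(a, b)] → w = 0.13

0.13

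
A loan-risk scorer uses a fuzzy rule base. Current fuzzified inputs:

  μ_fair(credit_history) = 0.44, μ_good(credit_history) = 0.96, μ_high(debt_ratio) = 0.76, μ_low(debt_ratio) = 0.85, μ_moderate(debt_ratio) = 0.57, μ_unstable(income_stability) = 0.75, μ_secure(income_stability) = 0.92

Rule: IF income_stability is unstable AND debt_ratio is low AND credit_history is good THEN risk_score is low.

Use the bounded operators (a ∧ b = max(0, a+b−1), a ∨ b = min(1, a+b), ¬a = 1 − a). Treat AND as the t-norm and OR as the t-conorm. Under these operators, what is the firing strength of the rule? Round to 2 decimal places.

firing strength: unstable=0.75, low=0.85, good=0.96; AND[max(0, a+b−1)] → w = 0.56

0.56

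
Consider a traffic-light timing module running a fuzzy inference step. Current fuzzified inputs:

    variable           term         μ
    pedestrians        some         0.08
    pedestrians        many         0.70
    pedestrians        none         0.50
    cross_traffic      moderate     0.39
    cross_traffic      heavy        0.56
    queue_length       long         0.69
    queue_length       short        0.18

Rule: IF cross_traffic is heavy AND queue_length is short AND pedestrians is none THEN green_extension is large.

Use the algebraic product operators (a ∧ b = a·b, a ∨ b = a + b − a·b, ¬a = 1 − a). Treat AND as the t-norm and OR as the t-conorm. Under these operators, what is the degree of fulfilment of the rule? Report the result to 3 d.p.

firing strength: heavy=0.56, short=0.18, none=0.50; AND[a·b] → w = 0.0504

0.050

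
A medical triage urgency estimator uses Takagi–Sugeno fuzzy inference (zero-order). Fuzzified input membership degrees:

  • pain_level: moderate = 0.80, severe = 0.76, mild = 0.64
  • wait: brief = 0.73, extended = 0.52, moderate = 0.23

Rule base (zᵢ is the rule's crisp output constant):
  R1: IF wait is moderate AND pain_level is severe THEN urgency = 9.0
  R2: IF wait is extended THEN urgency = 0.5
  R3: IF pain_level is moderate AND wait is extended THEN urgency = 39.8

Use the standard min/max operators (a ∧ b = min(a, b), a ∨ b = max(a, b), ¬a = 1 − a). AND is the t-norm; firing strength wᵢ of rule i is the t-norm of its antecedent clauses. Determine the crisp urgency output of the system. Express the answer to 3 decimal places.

R1 (z=9.0): moderate=0.23, severe=0.76; AND[min(a, b)] → w = 0.23
R2 (z=0.5): extended=0.52 → w = 0.52
R3 (z=39.8): moderate=0.80, extended=0.52; AND[min(a, b)] → w = 0.52
Weighted average = (0.23·9.0 + 0.52·0.5 + 0.52·39.8) / (0.23 + 0.52 + 0.52)
  = 23.0260 / 1.2700 = 18.131

18.131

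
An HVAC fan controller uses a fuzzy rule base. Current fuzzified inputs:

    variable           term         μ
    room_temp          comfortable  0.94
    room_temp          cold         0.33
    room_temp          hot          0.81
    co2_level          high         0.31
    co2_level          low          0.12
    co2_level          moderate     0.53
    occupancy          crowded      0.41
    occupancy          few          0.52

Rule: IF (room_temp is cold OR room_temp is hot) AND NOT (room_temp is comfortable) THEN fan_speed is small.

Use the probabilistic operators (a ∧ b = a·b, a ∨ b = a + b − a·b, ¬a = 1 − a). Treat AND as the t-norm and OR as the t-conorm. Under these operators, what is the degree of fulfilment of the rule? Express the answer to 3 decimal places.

firing strength: (cold=0.33 OR hot=0.81) = 0.8727; AND[a·b] with ¬comfortable=1−0.94=0.06 → w = 0.0524

0.052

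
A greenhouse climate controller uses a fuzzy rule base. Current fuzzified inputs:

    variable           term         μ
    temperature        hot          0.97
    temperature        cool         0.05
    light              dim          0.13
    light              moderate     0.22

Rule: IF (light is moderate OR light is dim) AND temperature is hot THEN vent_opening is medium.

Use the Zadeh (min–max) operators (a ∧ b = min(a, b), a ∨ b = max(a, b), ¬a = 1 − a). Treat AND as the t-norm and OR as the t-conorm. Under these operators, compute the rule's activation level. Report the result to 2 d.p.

0.22

firing strength: (moderate=0.22 OR dim=0.13) = 0.22; AND[min(a, b)] with hot=0.97 → w = 0.22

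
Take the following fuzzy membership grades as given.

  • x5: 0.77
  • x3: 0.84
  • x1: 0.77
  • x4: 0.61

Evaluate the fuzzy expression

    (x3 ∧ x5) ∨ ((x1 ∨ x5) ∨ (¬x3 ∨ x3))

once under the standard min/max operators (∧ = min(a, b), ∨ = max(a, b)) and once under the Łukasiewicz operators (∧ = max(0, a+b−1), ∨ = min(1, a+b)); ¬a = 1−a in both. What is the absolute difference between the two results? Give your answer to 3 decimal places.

Under standard min/max:
  x3 ∧ x5 = min(a, b) on (0.84, 0.77) = 0.77
  x1 ∨ x5 = max(a, b) on (0.77, 0.77) = 0.77
  ¬x3 = 1 − 0.84 = 0.16
  ¬x3 ∨ x3 = max(a, b) on (0.16, 0.84) = 0.84
  (x1 ∨ x5) ∨ (¬x3 ∨ x3) = max(a, b) on (0.77, 0.84) = 0.84
  (x3 ∧ x5) ∨ ((x1 ∨ x5) ∨ (¬x3 ∨ x3)) = max(a, b) on (0.77, 0.84) = 0.84
  → value = 0.8400
Under Łukasiewicz:
  x3 ∧ x5 = max(0, a+b−1) on (0.84, 0.77) = 0.61
  x1 ∨ x5 = min(1, a+b) on (0.77, 0.77) = 1.00
  ¬x3 = 1 − 0.84 = 0.16
  ¬x3 ∨ x3 = min(1, a+b) on (0.16, 0.84) = 1.00
  (x1 ∨ x5) ∨ (¬x3 ∨ x3) = min(1, a+b) on (1.00, 1.00) = 1.00
  (x3 ∧ x5) ∨ ((x1 ∨ x5) ∨ (¬x3 ∨ x3)) = min(1, a+b) on (0.61, 1.00) = 1.00
  → value = 1.0000
|0.8400 − 1.0000| = 0.160

0.160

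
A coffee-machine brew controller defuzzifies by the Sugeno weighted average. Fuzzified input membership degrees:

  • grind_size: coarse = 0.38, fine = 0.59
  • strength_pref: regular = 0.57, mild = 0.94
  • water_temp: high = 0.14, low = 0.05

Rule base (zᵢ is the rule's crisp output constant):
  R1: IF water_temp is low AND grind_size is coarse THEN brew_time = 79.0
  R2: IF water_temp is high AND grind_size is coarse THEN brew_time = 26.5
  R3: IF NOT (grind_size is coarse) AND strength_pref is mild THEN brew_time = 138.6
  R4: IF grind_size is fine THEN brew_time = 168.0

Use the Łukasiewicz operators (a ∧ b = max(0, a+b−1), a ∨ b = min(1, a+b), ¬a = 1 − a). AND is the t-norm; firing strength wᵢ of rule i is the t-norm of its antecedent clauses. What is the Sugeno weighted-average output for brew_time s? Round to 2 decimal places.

R1 (z=79.0): low=0.05, coarse=0.38; AND[max(0, a+b−1)] → w = 0.00
R2 (z=26.5): high=0.14, coarse=0.38; AND[max(0, a+b−1)] → w = 0.00
R3 (z=138.6): ¬coarse=1−0.38=0.62, mild=0.94; AND[max(0, a+b−1)] → w = 0.56
R4 (z=168.0): fine=0.59 → w = 0.59
Weighted average = (0.00·79.0 + 0.00·26.5 + 0.56·138.6 + 0.59·168.0) / (0.00 + 0.00 + 0.56 + 0.59)
  = 176.7360 / 1.1500 = 153.68

153.68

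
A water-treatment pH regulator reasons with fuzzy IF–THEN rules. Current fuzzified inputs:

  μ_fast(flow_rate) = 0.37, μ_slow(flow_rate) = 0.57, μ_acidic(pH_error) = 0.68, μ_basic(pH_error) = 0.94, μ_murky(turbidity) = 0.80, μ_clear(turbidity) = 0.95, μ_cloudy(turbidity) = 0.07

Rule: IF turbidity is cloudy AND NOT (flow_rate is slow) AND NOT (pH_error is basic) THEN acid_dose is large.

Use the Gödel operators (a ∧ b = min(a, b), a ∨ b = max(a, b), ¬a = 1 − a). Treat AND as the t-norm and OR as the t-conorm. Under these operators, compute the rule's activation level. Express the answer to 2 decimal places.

firing strength: cloudy=0.07, ¬slow=1−0.57=0.43, ¬basic=1−0.94=0.06; AND[min(a, b)] → w = 0.06

0.06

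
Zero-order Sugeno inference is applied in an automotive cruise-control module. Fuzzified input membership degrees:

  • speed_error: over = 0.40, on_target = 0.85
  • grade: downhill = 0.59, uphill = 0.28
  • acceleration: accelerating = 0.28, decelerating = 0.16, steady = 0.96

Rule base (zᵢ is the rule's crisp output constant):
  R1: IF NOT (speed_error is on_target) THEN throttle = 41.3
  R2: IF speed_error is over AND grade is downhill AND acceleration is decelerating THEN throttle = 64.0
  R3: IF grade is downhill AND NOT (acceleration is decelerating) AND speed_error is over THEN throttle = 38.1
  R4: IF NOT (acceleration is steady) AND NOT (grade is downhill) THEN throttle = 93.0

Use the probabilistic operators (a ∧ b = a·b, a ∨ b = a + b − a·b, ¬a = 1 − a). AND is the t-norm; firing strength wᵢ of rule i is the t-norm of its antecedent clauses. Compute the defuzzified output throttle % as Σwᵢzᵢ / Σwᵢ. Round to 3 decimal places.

R1 (z=41.3): ¬on_target=1−0.85=0.15 → w = 0.1500
R2 (z=64.0): over=0.40, downhill=0.59, decelerating=0.16; AND[a·b] → w = 0.0378
R3 (z=38.1): downhill=0.59, ¬decelerating=1−0.16=0.84, over=0.40; AND[a·b] → w = 0.1982
R4 (z=93.0): ¬steady=1−0.96=0.04, ¬downhill=1−0.59=0.41; AND[a·b] → w = 0.0164
Weighted average = (0.1500·41.3 + 0.0378·64.0 + 0.1982·38.1 + 0.0164·93.0) / (0.1500 + 0.0378 + 0.1982 + 0.0164)
  = 17.6898 / 0.4024 = 43.961

43.961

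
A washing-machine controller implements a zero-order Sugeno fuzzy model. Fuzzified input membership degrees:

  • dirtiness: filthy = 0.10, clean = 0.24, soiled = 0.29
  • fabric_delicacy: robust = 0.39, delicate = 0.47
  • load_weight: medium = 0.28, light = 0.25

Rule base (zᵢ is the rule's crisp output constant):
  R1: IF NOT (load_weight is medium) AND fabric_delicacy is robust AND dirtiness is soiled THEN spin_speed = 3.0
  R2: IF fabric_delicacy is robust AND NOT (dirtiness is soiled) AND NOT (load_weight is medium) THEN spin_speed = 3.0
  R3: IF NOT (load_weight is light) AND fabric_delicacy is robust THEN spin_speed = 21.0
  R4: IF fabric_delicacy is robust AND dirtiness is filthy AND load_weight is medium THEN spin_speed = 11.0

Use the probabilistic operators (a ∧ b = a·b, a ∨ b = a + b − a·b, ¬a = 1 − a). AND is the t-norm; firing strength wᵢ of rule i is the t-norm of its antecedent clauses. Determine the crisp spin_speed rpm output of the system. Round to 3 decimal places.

12.162

R1 (z=3.0): ¬medium=1−0.28=0.72, robust=0.39, soiled=0.29; AND[a·b] → w = 0.0814
R2 (z=3.0): robust=0.39, ¬soiled=1−0.29=0.71, ¬medium=1−0.28=0.72; AND[a·b] → w = 0.1994
R3 (z=21.0): ¬light=1−0.25=0.75, robust=0.39; AND[a·b] → w = 0.2925
R4 (z=11.0): robust=0.39, filthy=0.10, medium=0.28; AND[a·b] → w = 0.0109
Weighted average = (0.0814·3.0 + 0.1994·3.0 + 0.2925·21.0 + 0.0109·11.0) / (0.0814 + 0.1994 + 0.2925 + 0.0109)
  = 7.1050 / 0.5842 = 12.162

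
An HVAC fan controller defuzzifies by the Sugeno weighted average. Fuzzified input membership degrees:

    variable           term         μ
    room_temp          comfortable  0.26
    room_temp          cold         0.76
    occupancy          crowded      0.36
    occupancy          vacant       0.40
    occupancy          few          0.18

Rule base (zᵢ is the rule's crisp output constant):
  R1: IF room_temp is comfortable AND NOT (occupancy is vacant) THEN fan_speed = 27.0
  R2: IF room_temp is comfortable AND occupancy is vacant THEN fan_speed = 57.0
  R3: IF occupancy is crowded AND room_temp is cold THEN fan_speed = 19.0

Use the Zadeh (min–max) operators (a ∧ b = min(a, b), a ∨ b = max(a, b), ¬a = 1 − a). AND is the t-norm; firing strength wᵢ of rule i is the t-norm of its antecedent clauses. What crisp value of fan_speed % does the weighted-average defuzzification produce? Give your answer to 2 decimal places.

32.59

R1 (z=27.0): comfortable=0.26, ¬vacant=1−0.40=0.60; AND[min(a, b)] → w = 0.26
R2 (z=57.0): comfortable=0.26, vacant=0.40; AND[min(a, b)] → w = 0.26
R3 (z=19.0): crowded=0.36, cold=0.76; AND[min(a, b)] → w = 0.36
Weighted average = (0.26·27.0 + 0.26·57.0 + 0.36·19.0) / (0.26 + 0.26 + 0.36)
  = 28.6800 / 0.8800 = 32.59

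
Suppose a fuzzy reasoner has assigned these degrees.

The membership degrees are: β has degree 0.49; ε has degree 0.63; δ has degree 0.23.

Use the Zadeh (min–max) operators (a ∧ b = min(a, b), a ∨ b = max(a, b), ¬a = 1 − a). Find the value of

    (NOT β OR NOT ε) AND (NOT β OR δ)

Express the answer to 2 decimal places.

0.51

NOT β = 1 − 0.49 = 0.51
NOT ε = 1 − 0.63 = 0.37
NOT β OR NOT ε = max(a, b) on (0.51, 0.37) = 0.51
NOT β = 1 − 0.49 = 0.51
NOT β OR δ = max(a, b) on (0.51, 0.23) = 0.51
(NOT β OR NOT ε) AND (NOT β OR δ) = min(a, b) on (0.51, 0.51) = 0.51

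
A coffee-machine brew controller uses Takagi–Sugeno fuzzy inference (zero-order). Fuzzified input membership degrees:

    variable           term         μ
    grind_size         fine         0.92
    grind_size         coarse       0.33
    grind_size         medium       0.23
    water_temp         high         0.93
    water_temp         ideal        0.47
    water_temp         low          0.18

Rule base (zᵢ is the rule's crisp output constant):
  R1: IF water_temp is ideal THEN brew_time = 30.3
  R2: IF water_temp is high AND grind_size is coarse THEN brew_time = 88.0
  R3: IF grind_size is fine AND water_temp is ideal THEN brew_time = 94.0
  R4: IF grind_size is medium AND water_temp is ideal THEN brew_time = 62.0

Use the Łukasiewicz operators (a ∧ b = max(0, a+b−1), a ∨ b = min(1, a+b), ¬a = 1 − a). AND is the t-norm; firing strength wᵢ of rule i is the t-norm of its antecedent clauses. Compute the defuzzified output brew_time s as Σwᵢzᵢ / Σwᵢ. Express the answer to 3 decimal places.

R1 (z=30.3): ideal=0.47 → w = 0.47
R2 (z=88.0): high=0.93, coarse=0.33; AND[max(0, a+b−1)] → w = 0.26
R3 (z=94.0): fine=0.92, ideal=0.47; AND[max(0, a+b−1)] → w = 0.39
R4 (z=62.0): medium=0.23, ideal=0.47; AND[max(0, a+b−1)] → w = 0.00
Weighted average = (0.47·30.3 + 0.26·88.0 + 0.39·94.0 + 0.00·62.0) / (0.47 + 0.26 + 0.39 + 0.00)
  = 73.7810 / 1.1200 = 65.876

65.876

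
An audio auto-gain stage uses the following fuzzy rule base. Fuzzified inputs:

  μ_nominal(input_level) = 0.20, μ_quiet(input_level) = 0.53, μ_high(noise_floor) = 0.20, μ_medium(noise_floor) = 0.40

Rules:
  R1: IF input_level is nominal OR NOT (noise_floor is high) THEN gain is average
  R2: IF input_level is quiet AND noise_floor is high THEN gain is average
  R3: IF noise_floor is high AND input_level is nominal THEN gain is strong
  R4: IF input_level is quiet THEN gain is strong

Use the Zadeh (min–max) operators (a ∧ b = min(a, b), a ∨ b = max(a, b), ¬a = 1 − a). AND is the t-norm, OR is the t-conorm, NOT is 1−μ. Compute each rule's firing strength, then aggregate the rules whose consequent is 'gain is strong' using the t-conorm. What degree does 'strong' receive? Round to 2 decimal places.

R1: nominal=0.20, ¬high=1−0.20=0.80; OR[max(a, b)] → w = 0.80
R2: quiet=0.53, high=0.20; AND[min(a, b)] → w = 0.20
R3: high=0.20, nominal=0.20; AND[min(a, b)] → w = 0.20
R4: quiet=0.53 → w = 0.53
Rules with consequent 'strong': {R3, R4} → strengths 0.20, 0.53
Aggregate via t-conorm [max(a, b)]: 0.53

0.53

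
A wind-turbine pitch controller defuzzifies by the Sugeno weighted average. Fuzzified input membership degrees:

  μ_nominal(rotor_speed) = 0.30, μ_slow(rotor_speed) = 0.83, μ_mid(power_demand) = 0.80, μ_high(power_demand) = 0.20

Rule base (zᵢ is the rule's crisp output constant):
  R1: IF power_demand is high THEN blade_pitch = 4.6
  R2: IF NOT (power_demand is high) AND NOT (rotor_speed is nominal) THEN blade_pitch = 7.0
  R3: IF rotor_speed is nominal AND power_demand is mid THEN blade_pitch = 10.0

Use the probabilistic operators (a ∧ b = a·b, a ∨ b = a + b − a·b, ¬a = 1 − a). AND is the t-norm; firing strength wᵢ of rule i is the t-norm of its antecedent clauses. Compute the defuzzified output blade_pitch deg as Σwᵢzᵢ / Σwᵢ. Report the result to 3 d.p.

7.240

R1 (z=4.6): high=0.20 → w = 0.2000
R2 (z=7.0): ¬high=1−0.20=0.80, ¬nominal=1−0.30=0.70; AND[a·b] → w = 0.5600
R3 (z=10.0): nominal=0.30, mid=0.80; AND[a·b] → w = 0.2400
Weighted average = (0.2000·4.6 + 0.5600·7.0 + 0.2400·10.0) / (0.2000 + 0.5600 + 0.2400)
  = 7.2400 / 1.0000 = 7.240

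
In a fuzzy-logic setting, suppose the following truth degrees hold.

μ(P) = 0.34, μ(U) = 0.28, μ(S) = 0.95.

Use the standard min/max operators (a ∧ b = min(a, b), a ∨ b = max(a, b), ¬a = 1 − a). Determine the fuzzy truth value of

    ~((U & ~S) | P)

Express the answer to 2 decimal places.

0.66

~S = 1 − 0.95 = 0.05
U & ~S = min(a, b) on (0.28, 0.05) = 0.05
(U & ~S) | P = max(a, b) on (0.05, 0.34) = 0.34
~((U & ~S) | P) = 1 − 0.34 = 0.66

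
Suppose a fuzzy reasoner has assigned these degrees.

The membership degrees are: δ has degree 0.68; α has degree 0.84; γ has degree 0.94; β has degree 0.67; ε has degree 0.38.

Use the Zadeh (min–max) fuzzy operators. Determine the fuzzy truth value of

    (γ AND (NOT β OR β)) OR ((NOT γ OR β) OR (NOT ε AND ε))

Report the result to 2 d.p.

0.67

NOT β = 1 − 0.67 = 0.33
NOT β OR β = max(a, b) on (0.33, 0.67) = 0.67
γ AND (NOT β OR β) = min(a, b) on (0.94, 0.67) = 0.67
NOT γ = 1 − 0.94 = 0.06
NOT γ OR β = max(a, b) on (0.06, 0.67) = 0.67
NOT ε = 1 − 0.38 = 0.62
NOT ε AND ε = min(a, b) on (0.62, 0.38) = 0.38
(NOT γ OR β) OR (NOT ε AND ε) = max(a, b) on (0.67, 0.38) = 0.67
(γ AND (NOT β OR β)) OR ((NOT γ OR β) OR (NOT ε AND ε)) = max(a, b) on (0.67, 0.67) = 0.67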